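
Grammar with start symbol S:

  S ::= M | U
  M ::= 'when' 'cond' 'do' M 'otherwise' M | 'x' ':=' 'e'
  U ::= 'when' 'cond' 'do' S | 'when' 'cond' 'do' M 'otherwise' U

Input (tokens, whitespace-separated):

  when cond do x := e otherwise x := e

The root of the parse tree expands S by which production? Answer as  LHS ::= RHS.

[S [M when cond do [M x := e] otherwise [M x := e]]]

S ::= M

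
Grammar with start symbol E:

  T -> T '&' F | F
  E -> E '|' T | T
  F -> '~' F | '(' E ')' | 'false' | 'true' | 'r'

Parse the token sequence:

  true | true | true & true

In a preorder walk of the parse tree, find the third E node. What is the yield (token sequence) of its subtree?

true

[E [E [E [T [F true]]] | [T [F true]]] | [T [T [F true]] & [F true]]]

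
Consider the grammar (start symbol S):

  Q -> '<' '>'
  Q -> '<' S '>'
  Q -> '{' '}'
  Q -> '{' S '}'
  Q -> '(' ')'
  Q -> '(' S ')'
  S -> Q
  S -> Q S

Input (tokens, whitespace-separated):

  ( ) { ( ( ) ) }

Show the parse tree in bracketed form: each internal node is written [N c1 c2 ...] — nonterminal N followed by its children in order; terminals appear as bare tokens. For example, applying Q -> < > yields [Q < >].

S
Q S
( ) S
( ) Q
( ) { S }
( ) { Q }
( ) { ( S ) }
( ) { ( Q ) }
( ) { ( ( ) ) }

[S [Q ( )] [S [Q { [S [Q ( [S [Q ( )]] )]] }]]]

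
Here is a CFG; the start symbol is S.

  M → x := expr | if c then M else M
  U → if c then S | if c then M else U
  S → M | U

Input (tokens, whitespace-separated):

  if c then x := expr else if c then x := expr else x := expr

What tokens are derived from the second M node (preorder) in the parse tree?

x := expr

[S [M if c then [M x := expr] else [M if c then [M x := expr] else [M x := expr]]]]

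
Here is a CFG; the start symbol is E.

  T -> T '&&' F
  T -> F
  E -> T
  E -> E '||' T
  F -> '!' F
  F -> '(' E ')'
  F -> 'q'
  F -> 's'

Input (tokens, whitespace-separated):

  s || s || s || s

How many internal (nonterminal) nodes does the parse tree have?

[E [E [E [E [T [F s]]] || [T [F s]]] || [T [F s]]] || [T [F s]]]

12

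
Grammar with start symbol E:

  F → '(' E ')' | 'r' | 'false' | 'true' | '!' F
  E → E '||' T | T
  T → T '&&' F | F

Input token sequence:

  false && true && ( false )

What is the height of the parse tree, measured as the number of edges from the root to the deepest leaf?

[E [T [T [T [F false]] && [F true]] && [F ( [E [T [F false]]] )]]]

6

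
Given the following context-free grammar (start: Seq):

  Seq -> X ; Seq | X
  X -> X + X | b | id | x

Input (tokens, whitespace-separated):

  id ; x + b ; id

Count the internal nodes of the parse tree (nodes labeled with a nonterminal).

[Seq [X id] ; [Seq [X [X x] + [X b]] ; [Seq [X id]]]]

8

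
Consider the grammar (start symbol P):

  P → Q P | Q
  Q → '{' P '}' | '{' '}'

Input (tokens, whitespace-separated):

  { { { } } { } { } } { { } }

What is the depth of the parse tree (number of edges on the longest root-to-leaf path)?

6

[P [Q { [P [Q { [P [Q { }]] }] [P [Q { }] [P [Q { }]]]] }] [P [Q { [P [Q { }]] }]]]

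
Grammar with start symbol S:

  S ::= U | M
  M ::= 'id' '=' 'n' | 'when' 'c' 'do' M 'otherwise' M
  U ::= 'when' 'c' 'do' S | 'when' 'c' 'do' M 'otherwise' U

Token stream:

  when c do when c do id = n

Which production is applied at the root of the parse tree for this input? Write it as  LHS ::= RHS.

S ::= U

[S [U when c do [S [U when c do [S [M id = n]]]]]]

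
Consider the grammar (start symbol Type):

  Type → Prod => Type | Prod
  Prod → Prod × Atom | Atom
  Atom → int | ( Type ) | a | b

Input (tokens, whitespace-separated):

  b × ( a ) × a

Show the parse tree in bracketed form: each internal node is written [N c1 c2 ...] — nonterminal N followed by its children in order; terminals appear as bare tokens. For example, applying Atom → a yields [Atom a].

Type
Prod
Prod × Atom
Prod × Atom × Atom
Atom × Atom × Atom
b × Atom × Atom
b × ( Type ) × Atom
b × ( Prod ) × Atom
b × ( Atom ) × Atom
b × ( a ) × Atom
b × ( a ) × a

[Type [Prod [Prod [Prod [Atom b]] × [Atom ( [Type [Prod [Atom a]]] )]] × [Atom a]]]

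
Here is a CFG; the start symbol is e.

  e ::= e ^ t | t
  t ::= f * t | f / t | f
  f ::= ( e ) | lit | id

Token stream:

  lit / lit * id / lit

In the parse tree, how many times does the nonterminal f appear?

4

[e [t [f lit] / [t [f lit] * [t [f id] / [t [f lit]]]]]]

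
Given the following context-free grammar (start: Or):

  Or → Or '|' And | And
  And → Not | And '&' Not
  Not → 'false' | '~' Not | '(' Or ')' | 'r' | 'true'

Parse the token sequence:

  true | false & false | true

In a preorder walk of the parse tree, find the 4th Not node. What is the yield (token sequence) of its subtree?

[Or [Or [Or [And [Not true]]] | [And [And [Not false]] & [Not false]]] | [And [Not true]]]

true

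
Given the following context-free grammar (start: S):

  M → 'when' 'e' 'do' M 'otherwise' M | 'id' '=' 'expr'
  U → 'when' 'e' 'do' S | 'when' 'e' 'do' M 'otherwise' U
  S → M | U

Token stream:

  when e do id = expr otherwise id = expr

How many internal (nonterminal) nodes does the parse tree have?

[S [M when e do [M id = expr] otherwise [M id = expr]]]

4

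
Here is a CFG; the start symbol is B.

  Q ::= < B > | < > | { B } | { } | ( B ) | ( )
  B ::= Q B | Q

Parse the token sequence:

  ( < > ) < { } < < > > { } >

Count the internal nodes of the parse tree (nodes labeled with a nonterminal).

[B [Q ( [B [Q < >]] )] [B [Q < [B [Q { }] [B [Q < [B [Q < >]] >] [B [Q { }]]]] >]]]

14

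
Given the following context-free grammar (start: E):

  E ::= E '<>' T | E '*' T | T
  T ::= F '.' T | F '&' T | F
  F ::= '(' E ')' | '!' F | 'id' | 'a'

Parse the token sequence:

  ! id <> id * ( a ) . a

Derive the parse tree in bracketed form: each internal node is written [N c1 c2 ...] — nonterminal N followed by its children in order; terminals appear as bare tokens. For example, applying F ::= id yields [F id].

E
E * T
E <> T * T
T <> T * T
F <> T * T
! F <> T * T
! id <> T * T
! id <> F * T
! id <> id * T
! id <> id * F . T
! id <> id * ( E ) . T
! id <> id * ( T ) . T
! id <> id * ( F ) . T
! id <> id * ( a ) . T
! id <> id * ( a ) . F
! id <> id * ( a ) . a

[E [E [E [T [F ! [F id]]]] <> [T [F id]]] * [T [F ( [E [T [F a]]] )] . [T [F a]]]]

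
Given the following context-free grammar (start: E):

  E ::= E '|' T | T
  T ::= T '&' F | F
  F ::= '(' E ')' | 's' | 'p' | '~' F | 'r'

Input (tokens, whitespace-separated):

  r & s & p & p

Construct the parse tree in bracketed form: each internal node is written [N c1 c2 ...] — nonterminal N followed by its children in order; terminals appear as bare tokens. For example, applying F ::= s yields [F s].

[E [T [T [T [T [F r]] & [F s]] & [F p]] & [F p]]]

E
T
T & F
T & F & F
T & F & F & F
F & F & F & F
r & F & F & F
r & s & F & F
r & s & p & F
r & s & p & p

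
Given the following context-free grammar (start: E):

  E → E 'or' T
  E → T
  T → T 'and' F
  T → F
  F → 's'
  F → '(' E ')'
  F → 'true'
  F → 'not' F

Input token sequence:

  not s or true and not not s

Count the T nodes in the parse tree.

3

[E [E [T [F not [F s]]]] or [T [T [F true]] and [F not [F not [F s]]]]]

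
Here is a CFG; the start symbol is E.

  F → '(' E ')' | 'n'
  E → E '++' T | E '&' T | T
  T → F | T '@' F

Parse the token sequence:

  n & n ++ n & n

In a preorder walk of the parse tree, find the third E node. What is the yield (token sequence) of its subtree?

n & n

[E [E [E [E [T [F n]]] & [T [F n]]] ++ [T [F n]]] & [T [F n]]]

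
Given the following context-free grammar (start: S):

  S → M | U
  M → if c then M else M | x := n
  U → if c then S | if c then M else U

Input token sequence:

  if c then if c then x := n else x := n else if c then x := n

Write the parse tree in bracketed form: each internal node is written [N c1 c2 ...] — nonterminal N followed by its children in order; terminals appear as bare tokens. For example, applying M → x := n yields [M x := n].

[S [U if c then [M if c then [M x := n] else [M x := n]] else [U if c then [S [M x := n]]]]]

S
U
if c then M else U
if c then if c then M else M else U
if c then if c then x := n else M else U
if c then if c then x := n else x := n else U
if c then if c then x := n else x := n else if c then S
if c then if c then x := n else x := n else if c then M
if c then if c then x := n else x := n else if c then x := n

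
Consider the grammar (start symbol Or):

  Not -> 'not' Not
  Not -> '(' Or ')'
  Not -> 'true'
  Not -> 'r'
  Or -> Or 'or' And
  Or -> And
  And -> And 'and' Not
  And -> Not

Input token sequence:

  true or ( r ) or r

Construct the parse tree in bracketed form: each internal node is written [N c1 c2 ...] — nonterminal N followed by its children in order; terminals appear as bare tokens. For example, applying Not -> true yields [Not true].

[Or [Or [Or [And [Not true]]] or [And [Not ( [Or [And [Not r]]] )]]] or [And [Not r]]]

Or
Or or And
Or or And or And
And or And or And
Not or And or And
true or And or And
true or Not or And
true or ( Or ) or And
true or ( And ) or And
true or ( Not ) or And
true or ( r ) or And
true or ( r ) or Not
true or ( r ) or r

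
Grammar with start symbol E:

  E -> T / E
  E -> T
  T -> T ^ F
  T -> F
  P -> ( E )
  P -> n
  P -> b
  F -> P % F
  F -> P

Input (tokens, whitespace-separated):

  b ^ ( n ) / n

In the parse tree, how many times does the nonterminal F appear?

4

[E [T [T [F [P b]]] ^ [F [P ( [E [T [F [P n]]]] )]]] / [E [T [F [P n]]]]]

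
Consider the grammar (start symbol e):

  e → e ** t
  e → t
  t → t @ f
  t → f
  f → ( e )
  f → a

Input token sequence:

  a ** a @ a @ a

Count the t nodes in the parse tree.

4

[e [e [t [f a]]] ** [t [t [t [f a]] @ [f a]] @ [f a]]]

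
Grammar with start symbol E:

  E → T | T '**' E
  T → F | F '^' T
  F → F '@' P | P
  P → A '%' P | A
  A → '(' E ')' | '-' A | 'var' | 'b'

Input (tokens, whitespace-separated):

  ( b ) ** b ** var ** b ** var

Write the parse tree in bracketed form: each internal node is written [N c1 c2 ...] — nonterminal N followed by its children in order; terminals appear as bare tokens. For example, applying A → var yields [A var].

[E [T [F [P [A ( [E [T [F [P [A b]]]]] )]]]] ** [E [T [F [P [A b]]]] ** [E [T [F [P [A var]]]] ** [E [T [F [P [A b]]]] ** [E [T [F [P [A var]]]]]]]]]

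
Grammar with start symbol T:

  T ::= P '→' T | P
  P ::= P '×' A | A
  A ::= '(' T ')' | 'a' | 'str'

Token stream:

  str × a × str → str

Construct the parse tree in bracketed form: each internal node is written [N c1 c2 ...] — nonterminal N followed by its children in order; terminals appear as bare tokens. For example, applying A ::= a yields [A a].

T
P → T
P × A → T
P × A × A → T
A × A × A → T
str × A × A → T
str × a × A → T
str × a × str → T
str × a × str → P
str × a × str → A
str × a × str → str

[T [P [P [P [A str]] × [A a]] × [A str]] → [T [P [A str]]]]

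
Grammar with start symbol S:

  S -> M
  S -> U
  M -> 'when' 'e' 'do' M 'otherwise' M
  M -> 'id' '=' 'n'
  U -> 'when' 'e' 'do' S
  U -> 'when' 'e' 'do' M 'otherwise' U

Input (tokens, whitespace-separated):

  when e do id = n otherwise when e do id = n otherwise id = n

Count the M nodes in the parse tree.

5

[S [M when e do [M id = n] otherwise [M when e do [M id = n] otherwise [M id = n]]]]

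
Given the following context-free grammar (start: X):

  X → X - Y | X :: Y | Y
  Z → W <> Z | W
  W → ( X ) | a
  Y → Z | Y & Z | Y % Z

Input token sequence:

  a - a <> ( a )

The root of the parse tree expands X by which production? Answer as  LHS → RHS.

X → X - Y

[X [X [Y [Z [W a]]]] - [Y [Z [W a] <> [Z [W ( [X [Y [Z [W a]]]] )]]]]]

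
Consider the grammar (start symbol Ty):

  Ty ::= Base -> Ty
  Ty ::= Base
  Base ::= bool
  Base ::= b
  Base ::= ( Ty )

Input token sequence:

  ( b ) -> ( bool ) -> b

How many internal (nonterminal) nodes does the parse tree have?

10

[Ty [Base ( [Ty [Base b]] )] -> [Ty [Base ( [Ty [Base bool]] )] -> [Ty [Base b]]]]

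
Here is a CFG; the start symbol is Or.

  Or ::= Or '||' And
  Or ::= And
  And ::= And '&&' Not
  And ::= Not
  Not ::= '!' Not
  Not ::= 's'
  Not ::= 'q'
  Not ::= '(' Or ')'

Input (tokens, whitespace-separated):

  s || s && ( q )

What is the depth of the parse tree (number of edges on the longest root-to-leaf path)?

[Or [Or [And [Not s]]] || [And [And [Not s]] && [Not ( [Or [And [Not q]]] )]]]

6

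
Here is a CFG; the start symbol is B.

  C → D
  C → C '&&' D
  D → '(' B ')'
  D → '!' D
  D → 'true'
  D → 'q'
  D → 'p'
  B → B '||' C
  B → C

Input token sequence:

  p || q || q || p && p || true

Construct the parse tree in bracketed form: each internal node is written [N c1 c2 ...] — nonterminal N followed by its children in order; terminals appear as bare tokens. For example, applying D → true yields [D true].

B
B || C
B || C || C
B || C || C || C
B || C || C || C || C
C || C || C || C || C
D || C || C || C || C
p || C || C || C || C
p || D || C || C || C
p || q || C || C || C
p || q || D || C || C
p || q || q || C || C
p || q || q || C && D || C
p || q || q || D && D || C
p || q || q || p && D || C
p || q || q || p && p || C
p || q || q || p && p || D
p || q || q || p && p || true

[B [B [B [B [B [C [D p]]] || [C [D q]]] || [C [D q]]] || [C [C [D p]] && [D p]]] || [C [D true]]]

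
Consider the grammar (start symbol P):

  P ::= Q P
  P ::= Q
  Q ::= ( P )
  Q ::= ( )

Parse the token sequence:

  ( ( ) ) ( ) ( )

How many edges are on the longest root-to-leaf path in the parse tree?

4

[P [Q ( [P [Q ( )]] )] [P [Q ( )] [P [Q ( )]]]]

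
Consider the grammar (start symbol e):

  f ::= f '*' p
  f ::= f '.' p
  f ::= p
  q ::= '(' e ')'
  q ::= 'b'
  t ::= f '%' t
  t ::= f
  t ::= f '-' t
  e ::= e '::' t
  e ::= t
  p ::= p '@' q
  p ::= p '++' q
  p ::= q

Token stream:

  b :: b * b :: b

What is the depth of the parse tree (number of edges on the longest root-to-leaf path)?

7

[e [e [e [t [f [p [q b]]]]] :: [t [f [f [p [q b]]] * [p [q b]]]]] :: [t [f [p [q b]]]]]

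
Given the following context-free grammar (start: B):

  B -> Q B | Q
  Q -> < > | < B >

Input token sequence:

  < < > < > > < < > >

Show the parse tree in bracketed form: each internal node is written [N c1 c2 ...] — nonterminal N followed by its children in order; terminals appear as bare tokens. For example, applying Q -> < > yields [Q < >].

B
Q B
< B > B
< Q B > B
< < > B > B
< < > Q > B
< < > < > > B
< < > < > > Q
< < > < > > < B >
< < > < > > < Q >
< < > < > > < < > >

[B [Q < [B [Q < >] [B [Q < >]]] >] [B [Q < [B [Q < >]] >]]]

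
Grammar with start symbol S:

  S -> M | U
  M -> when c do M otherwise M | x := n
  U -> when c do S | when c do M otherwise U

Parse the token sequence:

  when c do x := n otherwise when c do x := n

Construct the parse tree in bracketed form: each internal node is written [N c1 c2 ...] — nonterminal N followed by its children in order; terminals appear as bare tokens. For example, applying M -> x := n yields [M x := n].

[S [U when c do [M x := n] otherwise [U when c do [S [M x := n]]]]]

S
U
when c do M otherwise U
when c do x := n otherwise U
when c do x := n otherwise when c do S
when c do x := n otherwise when c do M
when c do x := n otherwise when c do x := n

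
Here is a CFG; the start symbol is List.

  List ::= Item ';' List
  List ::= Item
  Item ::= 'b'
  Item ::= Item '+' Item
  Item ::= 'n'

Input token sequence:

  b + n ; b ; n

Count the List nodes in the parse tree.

3

[List [Item [Item b] + [Item n]] ; [List [Item b] ; [List [Item n]]]]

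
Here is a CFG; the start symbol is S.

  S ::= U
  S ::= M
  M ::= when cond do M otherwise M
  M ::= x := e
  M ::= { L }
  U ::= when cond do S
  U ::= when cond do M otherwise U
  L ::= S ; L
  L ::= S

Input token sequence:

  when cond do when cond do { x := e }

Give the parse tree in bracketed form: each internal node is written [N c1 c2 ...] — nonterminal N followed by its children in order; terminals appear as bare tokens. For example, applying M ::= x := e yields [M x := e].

S
U
when cond do S
when cond do U
when cond do when cond do S
when cond do when cond do M
when cond do when cond do { L }
when cond do when cond do { S }
when cond do when cond do { M }
when cond do when cond do { x := e }

[S [U when cond do [S [U when cond do [S [M { [L [S [M x := e]]] }]]]]]]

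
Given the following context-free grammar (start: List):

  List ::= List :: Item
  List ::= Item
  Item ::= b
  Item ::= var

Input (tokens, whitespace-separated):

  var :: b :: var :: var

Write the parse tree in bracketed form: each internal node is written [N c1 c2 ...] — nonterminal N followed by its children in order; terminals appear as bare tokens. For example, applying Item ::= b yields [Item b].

List
List :: Item
List :: Item :: Item
List :: Item :: Item :: Item
Item :: Item :: Item :: Item
var :: Item :: Item :: Item
var :: b :: Item :: Item
var :: b :: var :: Item
var :: b :: var :: var

[List [List [List [List [Item var]] :: [Item b]] :: [Item var]] :: [Item var]]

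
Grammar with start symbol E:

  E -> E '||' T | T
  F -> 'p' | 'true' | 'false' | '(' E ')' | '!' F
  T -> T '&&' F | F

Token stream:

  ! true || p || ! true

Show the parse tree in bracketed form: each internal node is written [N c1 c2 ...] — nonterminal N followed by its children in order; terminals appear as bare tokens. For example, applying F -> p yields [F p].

E
E || T
E || T || T
T || T || T
F || T || T
! F || T || T
! true || T || T
! true || F || T
! true || p || T
! true || p || F
! true || p || ! F
! true || p || ! true

[E [E [E [T [F ! [F true]]]] || [T [F p]]] || [T [F ! [F true]]]]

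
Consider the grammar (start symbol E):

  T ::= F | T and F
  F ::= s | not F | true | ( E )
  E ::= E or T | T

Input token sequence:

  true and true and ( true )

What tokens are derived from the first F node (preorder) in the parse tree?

true

[E [T [T [T [F true]] and [F true]] and [F ( [E [T [F true]]] )]]]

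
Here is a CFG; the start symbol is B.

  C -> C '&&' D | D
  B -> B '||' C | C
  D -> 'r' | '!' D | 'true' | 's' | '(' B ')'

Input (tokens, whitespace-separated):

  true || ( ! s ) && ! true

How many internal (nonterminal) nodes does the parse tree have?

[B [B [C [D true]]] || [C [C [D ( [B [C [D ! [D s]]]] )]] && [D ! [D true]]]]

13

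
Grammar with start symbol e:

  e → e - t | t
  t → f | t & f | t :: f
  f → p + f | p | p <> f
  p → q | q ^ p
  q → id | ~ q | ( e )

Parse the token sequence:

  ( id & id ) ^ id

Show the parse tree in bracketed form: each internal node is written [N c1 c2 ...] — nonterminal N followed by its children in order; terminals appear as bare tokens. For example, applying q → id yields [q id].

[e [t [f [p [q ( [e [t [t [f [p [q id]]]] & [f [p [q id]]]]] )] ^ [p [q id]]]]]]

e
t
f
p
q ^ p
( e ) ^ p
( t ) ^ p
( t & f ) ^ p
( f & f ) ^ p
( p & f ) ^ p
( q & f ) ^ p
( id & f ) ^ p
( id & p ) ^ p
( id & q ) ^ p
( id & id ) ^ p
( id & id ) ^ q
( id & id ) ^ id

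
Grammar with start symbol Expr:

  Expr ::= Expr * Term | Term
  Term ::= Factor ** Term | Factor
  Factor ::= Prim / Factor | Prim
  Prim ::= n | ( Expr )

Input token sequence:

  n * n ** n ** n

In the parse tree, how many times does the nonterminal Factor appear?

4

[Expr [Expr [Term [Factor [Prim n]]]] * [Term [Factor [Prim n]] ** [Term [Factor [Prim n]] ** [Term [Factor [Prim n]]]]]]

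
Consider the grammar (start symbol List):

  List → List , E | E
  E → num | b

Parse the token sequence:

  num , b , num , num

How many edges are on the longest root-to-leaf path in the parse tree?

[List [List [List [List [E num]] , [E b]] , [E num]] , [E num]]

5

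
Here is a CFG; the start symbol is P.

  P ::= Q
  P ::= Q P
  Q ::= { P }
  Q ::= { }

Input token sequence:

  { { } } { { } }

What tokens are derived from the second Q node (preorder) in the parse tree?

[P [Q { [P [Q { }]] }] [P [Q { [P [Q { }]] }]]]

{ }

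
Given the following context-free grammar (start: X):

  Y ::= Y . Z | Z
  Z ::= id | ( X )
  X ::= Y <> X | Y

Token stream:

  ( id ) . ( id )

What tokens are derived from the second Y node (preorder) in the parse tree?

( id )

[X [Y [Y [Z ( [X [Y [Z id]]] )]] . [Z ( [X [Y [Z id]]] )]]]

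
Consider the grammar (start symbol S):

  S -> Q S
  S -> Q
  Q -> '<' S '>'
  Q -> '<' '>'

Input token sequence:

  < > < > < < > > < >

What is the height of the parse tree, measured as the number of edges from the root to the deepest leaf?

[S [Q < >] [S [Q < >] [S [Q < [S [Q < >]] >] [S [Q < >]]]]]

6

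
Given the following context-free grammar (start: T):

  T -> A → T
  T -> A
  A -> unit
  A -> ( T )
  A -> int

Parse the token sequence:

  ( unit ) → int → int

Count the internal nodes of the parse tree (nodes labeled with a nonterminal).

[T [A ( [T [A unit]] )] → [T [A int] → [T [A int]]]]

8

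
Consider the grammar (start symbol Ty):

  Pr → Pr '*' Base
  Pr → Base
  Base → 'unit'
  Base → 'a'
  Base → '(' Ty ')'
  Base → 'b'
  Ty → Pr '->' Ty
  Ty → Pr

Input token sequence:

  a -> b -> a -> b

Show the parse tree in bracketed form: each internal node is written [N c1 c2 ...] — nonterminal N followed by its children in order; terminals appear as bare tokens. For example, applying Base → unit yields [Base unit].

[Ty [Pr [Base a]] -> [Ty [Pr [Base b]] -> [Ty [Pr [Base a]] -> [Ty [Pr [Base b]]]]]]

Ty
Pr -> Ty
Base -> Ty
a -> Ty
a -> Pr -> Ty
a -> Base -> Ty
a -> b -> Ty
a -> b -> Pr -> Ty
a -> b -> Base -> Ty
a -> b -> a -> Ty
a -> b -> a -> Pr
a -> b -> a -> Base
a -> b -> a -> b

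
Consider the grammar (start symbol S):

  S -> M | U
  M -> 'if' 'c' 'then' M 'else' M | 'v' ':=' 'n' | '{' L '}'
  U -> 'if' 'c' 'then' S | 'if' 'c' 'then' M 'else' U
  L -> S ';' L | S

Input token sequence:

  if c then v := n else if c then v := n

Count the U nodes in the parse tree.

[S [U if c then [M v := n] else [U if c then [S [M v := n]]]]]

2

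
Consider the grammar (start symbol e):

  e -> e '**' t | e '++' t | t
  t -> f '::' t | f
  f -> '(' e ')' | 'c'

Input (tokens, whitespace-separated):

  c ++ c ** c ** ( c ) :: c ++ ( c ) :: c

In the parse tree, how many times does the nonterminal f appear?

9

[e [e [e [e [e [t [f c]]] ++ [t [f c]]] ** [t [f c]]] ** [t [f ( [e [t [f c]]] )] :: [t [f c]]]] ++ [t [f ( [e [t [f c]]] )] :: [t [f c]]]]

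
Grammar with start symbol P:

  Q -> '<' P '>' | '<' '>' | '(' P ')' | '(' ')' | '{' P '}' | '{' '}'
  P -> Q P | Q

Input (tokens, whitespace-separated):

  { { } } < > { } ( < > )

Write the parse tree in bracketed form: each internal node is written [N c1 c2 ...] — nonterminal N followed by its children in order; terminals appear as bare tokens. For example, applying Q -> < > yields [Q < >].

[P [Q { [P [Q { }]] }] [P [Q < >] [P [Q { }] [P [Q ( [P [Q < >]] )]]]]]

P
Q P
{ P } P
{ Q } P
{ { } } P
{ { } } Q P
{ { } } < > P
{ { } } < > Q P
{ { } } < > { } P
{ { } } < > { } Q
{ { } } < > { } ( P )
{ { } } < > { } ( Q )
{ { } } < > { } ( < > )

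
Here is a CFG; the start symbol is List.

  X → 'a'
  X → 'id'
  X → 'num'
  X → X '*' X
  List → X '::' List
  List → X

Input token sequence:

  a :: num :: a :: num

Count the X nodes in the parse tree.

4

[List [X a] :: [List [X num] :: [List [X a] :: [List [X num]]]]]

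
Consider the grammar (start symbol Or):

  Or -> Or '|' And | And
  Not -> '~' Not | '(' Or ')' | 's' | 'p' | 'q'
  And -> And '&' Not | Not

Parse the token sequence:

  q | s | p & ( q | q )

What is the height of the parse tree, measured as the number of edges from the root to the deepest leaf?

7

[Or [Or [Or [And [Not q]]] | [And [Not s]]] | [And [And [Not p]] & [Not ( [Or [Or [And [Not q]]] | [And [Not q]]] )]]]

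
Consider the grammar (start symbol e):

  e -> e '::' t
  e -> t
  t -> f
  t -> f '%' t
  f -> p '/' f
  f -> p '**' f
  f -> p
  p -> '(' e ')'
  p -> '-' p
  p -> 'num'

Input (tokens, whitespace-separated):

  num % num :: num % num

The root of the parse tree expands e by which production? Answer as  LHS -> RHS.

e -> e '::' t

[e [e [t [f [p num]] % [t [f [p num]]]]] :: [t [f [p num]] % [t [f [p num]]]]]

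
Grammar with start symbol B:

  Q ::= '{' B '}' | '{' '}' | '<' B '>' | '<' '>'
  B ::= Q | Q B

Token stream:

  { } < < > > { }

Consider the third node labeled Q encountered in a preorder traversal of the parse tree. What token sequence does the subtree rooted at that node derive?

< >

[B [Q { }] [B [Q < [B [Q < >]] >] [B [Q { }]]]]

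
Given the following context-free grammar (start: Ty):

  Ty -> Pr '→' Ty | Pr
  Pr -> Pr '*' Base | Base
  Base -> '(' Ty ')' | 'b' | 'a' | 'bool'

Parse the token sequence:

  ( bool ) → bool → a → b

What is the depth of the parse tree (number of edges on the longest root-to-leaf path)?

[Ty [Pr [Base ( [Ty [Pr [Base bool]]] )]] → [Ty [Pr [Base bool]] → [Ty [Pr [Base a]] → [Ty [Pr [Base b]]]]]]

6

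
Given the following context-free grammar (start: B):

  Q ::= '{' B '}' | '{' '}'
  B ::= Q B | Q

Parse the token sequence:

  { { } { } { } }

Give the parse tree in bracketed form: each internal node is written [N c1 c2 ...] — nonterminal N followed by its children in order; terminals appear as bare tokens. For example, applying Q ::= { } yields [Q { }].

B
Q
{ B }
{ Q B }
{ { } B }
{ { } Q B }
{ { } { } B }
{ { } { } Q }
{ { } { } { } }

[B [Q { [B [Q { }] [B [Q { }] [B [Q { }]]]] }]]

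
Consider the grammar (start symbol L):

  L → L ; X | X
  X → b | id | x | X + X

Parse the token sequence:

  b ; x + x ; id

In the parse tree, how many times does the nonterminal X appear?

5

[L [L [L [X b]] ; [X [X x] + [X x]]] ; [X id]]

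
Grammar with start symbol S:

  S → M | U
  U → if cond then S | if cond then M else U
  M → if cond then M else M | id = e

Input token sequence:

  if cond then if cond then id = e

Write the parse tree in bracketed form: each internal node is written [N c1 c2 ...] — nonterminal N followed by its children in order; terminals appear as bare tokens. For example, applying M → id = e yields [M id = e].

[S [U if cond then [S [U if cond then [S [M id = e]]]]]]

S
U
if cond then S
if cond then U
if cond then if cond then S
if cond then if cond then M
if cond then if cond then id = e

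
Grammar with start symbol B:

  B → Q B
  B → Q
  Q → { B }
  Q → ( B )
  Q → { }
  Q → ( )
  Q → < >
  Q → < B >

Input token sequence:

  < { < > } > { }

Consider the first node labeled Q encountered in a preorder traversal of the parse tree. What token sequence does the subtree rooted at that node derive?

[B [Q < [B [Q { [B [Q < >]] }]] >] [B [Q { }]]]

< { < > } >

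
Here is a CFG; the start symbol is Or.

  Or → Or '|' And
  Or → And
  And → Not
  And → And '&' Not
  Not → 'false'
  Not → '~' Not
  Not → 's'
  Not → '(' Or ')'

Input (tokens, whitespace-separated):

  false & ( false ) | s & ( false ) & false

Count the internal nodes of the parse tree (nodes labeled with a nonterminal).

[Or [Or [And [And [Not false]] & [Not ( [Or [And [Not false]]] )]]] | [And [And [And [Not s]] & [Not ( [Or [And [Not false]]] )]] & [Not false]]]

18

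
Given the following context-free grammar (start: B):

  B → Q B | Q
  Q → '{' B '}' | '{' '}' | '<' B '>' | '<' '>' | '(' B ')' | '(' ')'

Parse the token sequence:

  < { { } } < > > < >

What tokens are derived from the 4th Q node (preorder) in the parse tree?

[B [Q < [B [Q { [B [Q { }]] }] [B [Q < >]]] >] [B [Q < >]]]

< >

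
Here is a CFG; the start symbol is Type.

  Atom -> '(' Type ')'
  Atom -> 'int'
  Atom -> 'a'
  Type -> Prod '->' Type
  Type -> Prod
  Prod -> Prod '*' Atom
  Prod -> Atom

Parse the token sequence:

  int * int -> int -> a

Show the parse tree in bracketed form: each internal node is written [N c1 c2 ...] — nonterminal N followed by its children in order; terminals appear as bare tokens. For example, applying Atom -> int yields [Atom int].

[Type [Prod [Prod [Atom int]] * [Atom int]] -> [Type [Prod [Atom int]] -> [Type [Prod [Atom a]]]]]

Type
Prod -> Type
Prod * Atom -> Type
Atom * Atom -> Type
int * Atom -> Type
int * int -> Type
int * int -> Prod -> Type
int * int -> Atom -> Type
int * int -> int -> Type
int * int -> int -> Prod
int * int -> int -> Atom
int * int -> int -> a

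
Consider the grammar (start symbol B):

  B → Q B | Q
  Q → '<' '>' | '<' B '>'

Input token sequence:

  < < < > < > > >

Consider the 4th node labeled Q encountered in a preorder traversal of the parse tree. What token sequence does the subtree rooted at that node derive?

[B [Q < [B [Q < [B [Q < >] [B [Q < >]]] >]] >]]

< >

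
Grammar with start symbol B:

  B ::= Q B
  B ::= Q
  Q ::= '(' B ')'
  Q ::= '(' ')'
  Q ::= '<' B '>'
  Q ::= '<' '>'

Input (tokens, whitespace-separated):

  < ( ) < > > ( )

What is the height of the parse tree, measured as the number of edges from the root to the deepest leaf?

5

[B [Q < [B [Q ( )] [B [Q < >]]] >] [B [Q ( )]]]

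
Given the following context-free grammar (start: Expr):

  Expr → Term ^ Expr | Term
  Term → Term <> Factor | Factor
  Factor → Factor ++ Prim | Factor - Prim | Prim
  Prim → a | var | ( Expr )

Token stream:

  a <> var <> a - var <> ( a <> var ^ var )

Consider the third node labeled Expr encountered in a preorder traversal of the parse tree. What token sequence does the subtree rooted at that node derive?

[Expr [Term [Term [Term [Term [Factor [Prim a]]] <> [Factor [Prim var]]] <> [Factor [Factor [Prim a]] - [Prim var]]] <> [Factor [Prim ( [Expr [Term [Term [Factor [Prim a]]] <> [Factor [Prim var]]] ^ [Expr [Term [Factor [Prim var]]]]] )]]]]

var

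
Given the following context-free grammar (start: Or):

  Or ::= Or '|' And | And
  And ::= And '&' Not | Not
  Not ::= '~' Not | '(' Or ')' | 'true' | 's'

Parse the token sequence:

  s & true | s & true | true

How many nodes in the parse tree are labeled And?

[Or [Or [Or [And [And [Not s]] & [Not true]]] | [And [And [Not s]] & [Not true]]] | [And [Not true]]]

5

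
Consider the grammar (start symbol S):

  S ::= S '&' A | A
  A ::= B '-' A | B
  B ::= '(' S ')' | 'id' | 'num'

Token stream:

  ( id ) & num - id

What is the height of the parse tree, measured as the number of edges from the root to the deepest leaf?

[S [S [A [B ( [S [A [B id]]] )]]] & [A [B num] - [A [B id]]]]

7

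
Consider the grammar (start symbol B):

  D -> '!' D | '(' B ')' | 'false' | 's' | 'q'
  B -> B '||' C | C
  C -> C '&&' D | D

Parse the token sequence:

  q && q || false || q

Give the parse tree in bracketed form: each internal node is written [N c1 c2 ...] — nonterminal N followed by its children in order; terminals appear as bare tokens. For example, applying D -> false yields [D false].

B
B || C
B || C || C
C || C || C
C && D || C || C
D && D || C || C
q && D || C || C
q && q || C || C
q && q || D || C
q && q || false || C
q && q || false || D
q && q || false || q

[B [B [B [C [C [D q]] && [D q]]] || [C [D false]]] || [C [D q]]]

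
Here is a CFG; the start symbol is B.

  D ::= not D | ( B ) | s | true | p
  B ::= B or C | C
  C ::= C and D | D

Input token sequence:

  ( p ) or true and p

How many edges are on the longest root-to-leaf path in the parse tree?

7

[B [B [C [D ( [B [C [D p]]] )]]] or [C [C [D true]] and [D p]]]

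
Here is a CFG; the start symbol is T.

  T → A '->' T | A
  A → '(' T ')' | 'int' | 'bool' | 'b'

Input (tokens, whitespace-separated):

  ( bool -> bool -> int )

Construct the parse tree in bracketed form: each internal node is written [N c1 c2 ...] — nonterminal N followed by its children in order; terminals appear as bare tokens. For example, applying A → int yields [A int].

T
A
( T )
( A -> T )
( bool -> T )
( bool -> A -> T )
( bool -> bool -> T )
( bool -> bool -> A )
( bool -> bool -> int )

[T [A ( [T [A bool] -> [T [A bool] -> [T [A int]]]] )]]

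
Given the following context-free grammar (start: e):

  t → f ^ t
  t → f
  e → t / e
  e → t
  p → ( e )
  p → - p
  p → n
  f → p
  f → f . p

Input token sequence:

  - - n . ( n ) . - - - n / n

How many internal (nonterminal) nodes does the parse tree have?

21

[e [t [f [f [f [p - [p - [p n]]]] . [p ( [e [t [f [p n]]]] )]] . [p - [p - [p - [p n]]]]]] / [e [t [f [p n]]]]]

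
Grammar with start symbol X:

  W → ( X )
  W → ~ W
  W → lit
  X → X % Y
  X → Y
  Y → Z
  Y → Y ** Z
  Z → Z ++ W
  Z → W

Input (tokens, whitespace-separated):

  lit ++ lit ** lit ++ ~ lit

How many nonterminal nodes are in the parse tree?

12

[X [Y [Y [Z [Z [W lit]] ++ [W lit]]] ** [Z [Z [W lit]] ++ [W ~ [W lit]]]]]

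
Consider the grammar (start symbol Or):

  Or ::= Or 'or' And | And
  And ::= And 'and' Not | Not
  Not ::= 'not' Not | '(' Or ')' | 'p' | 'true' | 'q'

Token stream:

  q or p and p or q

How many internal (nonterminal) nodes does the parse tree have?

[Or [Or [Or [And [Not q]]] or [And [And [Not p]] and [Not p]]] or [And [Not q]]]

11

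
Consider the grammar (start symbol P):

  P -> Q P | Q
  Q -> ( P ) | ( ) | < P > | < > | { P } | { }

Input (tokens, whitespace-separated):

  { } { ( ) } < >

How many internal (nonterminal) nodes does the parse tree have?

8

[P [Q { }] [P [Q { [P [Q ( )]] }] [P [Q < >]]]]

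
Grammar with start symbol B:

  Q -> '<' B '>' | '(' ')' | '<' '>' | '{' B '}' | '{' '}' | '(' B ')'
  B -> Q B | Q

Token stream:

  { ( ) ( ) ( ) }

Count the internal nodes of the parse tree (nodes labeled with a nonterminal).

[B [Q { [B [Q ( )] [B [Q ( )] [B [Q ( )]]]] }]]

8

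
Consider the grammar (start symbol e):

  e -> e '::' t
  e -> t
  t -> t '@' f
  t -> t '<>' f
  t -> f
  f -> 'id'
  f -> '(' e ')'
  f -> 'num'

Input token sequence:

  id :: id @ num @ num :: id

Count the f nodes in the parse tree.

[e [e [e [t [f id]]] :: [t [t [t [f id]] @ [f num]] @ [f num]]] :: [t [f id]]]

5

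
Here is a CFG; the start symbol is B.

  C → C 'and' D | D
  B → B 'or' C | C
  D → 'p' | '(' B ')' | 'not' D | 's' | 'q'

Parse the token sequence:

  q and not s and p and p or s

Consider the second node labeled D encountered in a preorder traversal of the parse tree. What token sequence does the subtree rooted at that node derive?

not s

[B [B [C [C [C [C [D q]] and [D not [D s]]] and [D p]] and [D p]]] or [C [D s]]]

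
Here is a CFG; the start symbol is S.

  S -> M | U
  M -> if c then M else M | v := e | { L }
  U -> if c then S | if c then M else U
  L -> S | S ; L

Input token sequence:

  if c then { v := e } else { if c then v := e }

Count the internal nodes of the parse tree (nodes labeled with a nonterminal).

[S [M if c then [M { [L [S [M v := e]]] }] else [M { [L [S [U if c then [S [M v := e]]]]] }]]]

12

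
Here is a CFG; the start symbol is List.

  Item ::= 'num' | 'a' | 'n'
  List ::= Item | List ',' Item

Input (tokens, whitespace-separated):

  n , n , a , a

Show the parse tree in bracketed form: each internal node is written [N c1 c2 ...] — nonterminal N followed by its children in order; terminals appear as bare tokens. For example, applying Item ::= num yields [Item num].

[List [List [List [List [Item n]] , [Item n]] , [Item a]] , [Item a]]

List
List , Item
List , Item , Item
List , Item , Item , Item
Item , Item , Item , Item
n , Item , Item , Item
n , n , Item , Item
n , n , a , Item
n , n , a , a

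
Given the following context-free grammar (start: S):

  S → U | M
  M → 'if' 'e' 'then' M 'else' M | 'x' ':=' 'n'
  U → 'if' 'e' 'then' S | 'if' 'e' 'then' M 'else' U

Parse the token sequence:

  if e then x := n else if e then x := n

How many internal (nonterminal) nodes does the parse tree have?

6

[S [U if e then [M x := n] else [U if e then [S [M x := n]]]]]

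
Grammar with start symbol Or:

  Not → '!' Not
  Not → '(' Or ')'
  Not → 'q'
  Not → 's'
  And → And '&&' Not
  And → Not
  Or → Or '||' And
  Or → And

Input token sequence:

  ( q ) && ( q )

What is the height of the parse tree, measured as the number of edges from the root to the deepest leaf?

[Or [And [And [Not ( [Or [And [Not q]]] )]] && [Not ( [Or [And [Not q]]] )]]]

7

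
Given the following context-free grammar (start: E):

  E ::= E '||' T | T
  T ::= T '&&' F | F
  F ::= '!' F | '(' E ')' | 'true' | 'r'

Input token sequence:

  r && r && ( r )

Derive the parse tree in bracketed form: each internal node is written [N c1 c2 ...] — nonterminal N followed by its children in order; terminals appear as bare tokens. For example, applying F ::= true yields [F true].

[E [T [T [T [F r]] && [F r]] && [F ( [E [T [F r]]] )]]]

E
T
T && F
T && F && F
F && F && F
r && F && F
r && r && F
r && r && ( E )
r && r && ( T )
r && r && ( F )
r && r && ( r )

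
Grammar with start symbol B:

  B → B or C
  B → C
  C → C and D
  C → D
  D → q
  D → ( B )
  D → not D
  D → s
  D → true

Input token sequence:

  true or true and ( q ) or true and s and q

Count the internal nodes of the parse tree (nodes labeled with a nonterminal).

18

[B [B [B [C [D true]]] or [C [C [D true]] and [D ( [B [C [D q]]] )]]] or [C [C [C [D true]] and [D s]] and [D q]]]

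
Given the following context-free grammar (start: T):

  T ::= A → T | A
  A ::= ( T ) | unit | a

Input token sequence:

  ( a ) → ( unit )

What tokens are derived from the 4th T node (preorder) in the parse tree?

[T [A ( [T [A a]] )] → [T [A ( [T [A unit]] )]]]

unit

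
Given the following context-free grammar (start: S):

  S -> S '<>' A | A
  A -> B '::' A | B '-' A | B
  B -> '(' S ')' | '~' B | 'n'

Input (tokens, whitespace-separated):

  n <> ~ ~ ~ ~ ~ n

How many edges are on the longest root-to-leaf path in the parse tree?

[S [S [A [B n]]] <> [A [B ~ [B ~ [B ~ [B ~ [B ~ [B n]]]]]]]]

8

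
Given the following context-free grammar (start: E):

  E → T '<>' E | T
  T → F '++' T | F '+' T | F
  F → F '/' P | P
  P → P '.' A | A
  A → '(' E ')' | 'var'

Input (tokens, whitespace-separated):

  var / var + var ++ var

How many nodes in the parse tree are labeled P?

[E [T [F [F [P [A var]]] / [P [A var]]] + [T [F [P [A var]]] ++ [T [F [P [A var]]]]]]]

4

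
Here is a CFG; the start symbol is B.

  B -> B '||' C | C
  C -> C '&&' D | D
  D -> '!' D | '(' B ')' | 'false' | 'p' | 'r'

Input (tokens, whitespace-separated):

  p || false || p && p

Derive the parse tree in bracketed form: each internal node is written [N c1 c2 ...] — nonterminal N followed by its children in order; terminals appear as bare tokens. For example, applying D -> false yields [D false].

[B [B [B [C [D p]]] || [C [D false]]] || [C [C [D p]] && [D p]]]

B
B || C
B || C || C
C || C || C
D || C || C
p || C || C
p || D || C
p || false || C
p || false || C && D
p || false || D && D
p || false || p && D
p || false || p && p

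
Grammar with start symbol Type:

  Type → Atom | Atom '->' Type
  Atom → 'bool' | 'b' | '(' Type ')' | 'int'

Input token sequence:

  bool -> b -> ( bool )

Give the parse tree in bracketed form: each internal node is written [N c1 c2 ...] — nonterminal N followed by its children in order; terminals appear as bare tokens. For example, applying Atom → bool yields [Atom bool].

[Type [Atom bool] -> [Type [Atom b] -> [Type [Atom ( [Type [Atom bool]] )]]]]

Type
Atom -> Type
bool -> Type
bool -> Atom -> Type
bool -> b -> Type
bool -> b -> Atom
bool -> b -> ( Type )
bool -> b -> ( Atom )
bool -> b -> ( bool )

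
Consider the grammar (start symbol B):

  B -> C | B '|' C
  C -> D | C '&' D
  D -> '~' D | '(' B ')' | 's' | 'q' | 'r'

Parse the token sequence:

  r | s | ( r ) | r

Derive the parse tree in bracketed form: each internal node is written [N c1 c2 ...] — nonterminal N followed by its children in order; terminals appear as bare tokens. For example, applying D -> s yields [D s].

B
B | C
B | C | C
B | C | C | C
C | C | C | C
D | C | C | C
r | C | C | C
r | D | C | C
r | s | C | C
r | s | D | C
r | s | ( B ) | C
r | s | ( C ) | C
r | s | ( D ) | C
r | s | ( r ) | C
r | s | ( r ) | D
r | s | ( r ) | r

[B [B [B [B [C [D r]]] | [C [D s]]] | [C [D ( [B [C [D r]]] )]]] | [C [D r]]]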